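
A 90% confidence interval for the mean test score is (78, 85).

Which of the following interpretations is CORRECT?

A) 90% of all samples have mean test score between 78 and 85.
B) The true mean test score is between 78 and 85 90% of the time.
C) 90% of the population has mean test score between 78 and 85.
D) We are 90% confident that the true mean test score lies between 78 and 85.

A confidence interval represents our confidence in the procedure, not a probability statement about the parameter.

Key concept: If we repeated this sampling process many times and computed a 90% CI each time, about 90% of those intervals would contain the true population parameter.

For this specific interval (78, 85):
- Midpoint (point estimate): 81.5
- Margin of error: 3.5

The correct interpretation is the one stating confidence that the true parameter lies in the interval — option D.

D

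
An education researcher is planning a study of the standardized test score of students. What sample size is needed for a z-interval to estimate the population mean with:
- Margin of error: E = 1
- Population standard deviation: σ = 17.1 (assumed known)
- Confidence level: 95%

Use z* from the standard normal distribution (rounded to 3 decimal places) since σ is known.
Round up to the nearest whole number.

Using z* since population σ is known (z-interval formula).

For 95% confidence, z* = 1.96 (from standard normal table)

Sample size formula for z-interval: n = (z*σ/E)²

n = (1.96 × 17.1 / 1)²
  = (33.516000)²
  = 1123.3223

Round up to the nearest whole number: n = 1124

1124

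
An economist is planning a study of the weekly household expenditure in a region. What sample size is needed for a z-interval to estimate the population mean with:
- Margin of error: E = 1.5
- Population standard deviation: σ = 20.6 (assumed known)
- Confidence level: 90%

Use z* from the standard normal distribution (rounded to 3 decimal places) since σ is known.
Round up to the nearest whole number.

Using z* since population σ is known (z-interval formula).

For 90% confidence, z* = 1.645 (from standard normal table)

Sample size formula for z-interval: n = (z*σ/E)²

n = (1.645 × 20.6 / 1.5)²
  = (22.591333)²
  = 510.3683

Round up to the nearest whole number: n = 511

511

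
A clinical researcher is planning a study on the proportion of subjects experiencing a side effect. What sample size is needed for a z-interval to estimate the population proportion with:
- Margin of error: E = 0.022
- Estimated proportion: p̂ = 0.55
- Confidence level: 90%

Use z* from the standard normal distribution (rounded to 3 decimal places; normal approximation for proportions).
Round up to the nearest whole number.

Using z* for proportion z-interval (normal approximation).

For 90% confidence, z* = 1.645 (from standard normal table)

Sample size formula for proportion z-interval: n = z*²p̂(1-p̂)/E²

n = 1.645² × 0.55 × 0.45 / 0.022²
  = 2.706025 × 0.2475 / 0.000484
  = 1383.7628

Round up to the nearest whole number: n = 1384

1384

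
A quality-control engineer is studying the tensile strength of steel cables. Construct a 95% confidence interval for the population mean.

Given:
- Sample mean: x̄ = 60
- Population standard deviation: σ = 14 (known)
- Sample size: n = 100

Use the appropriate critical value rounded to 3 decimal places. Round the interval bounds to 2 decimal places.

The population standard deviation σ is known, so use a z-interval (standard normal critical value).

For 95% confidence, z* = 1.96 (from standard normal table)

Standard error: SE = σ/√n = 14/√100 = 1.400000

Margin of error: E = z* × SE = 1.96 × 1.400000 = 2.7440

Z-interval: x̄ ± E = 60 ± 2.7440 = (57.2560, 62.7440)

Rounded to 2 decimal places:

(57.26, 62.74)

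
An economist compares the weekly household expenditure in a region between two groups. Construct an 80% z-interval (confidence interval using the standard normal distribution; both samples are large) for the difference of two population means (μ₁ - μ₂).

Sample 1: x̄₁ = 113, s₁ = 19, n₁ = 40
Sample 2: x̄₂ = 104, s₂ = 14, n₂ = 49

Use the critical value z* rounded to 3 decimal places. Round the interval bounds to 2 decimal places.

Both samples are large (n₁ = 40 ≥ 30, n₂ = 49 ≥ 30), so a z-interval for the difference of means applies.

Point estimate: x̄₁ - x̄₂ = 113 - 104 = 9

Standard error: SE = √(s₁²/n₁ + s₂²/n₂)
= √(19²/40 + 14²/49)
= √(9.025000 + 4.000000)
= 3.609016

For 80% confidence, z* = 1.282 (from standard normal table)
Margin of error: E = z* × SE = 1.282 × 3.609016 = 4.6268

Z-interval: (x̄₁ - x̄₂) ± E = 9 ± 4.6268 = (4.3732, 13.6268)

Rounded to 2 decimal places:

(4.37, 13.63)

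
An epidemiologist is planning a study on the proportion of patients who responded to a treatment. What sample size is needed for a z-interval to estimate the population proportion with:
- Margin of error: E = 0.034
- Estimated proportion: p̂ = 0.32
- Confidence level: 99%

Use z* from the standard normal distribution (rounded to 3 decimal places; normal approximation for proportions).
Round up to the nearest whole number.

Using z* for proportion z-interval (normal approximation).

For 99% confidence, z* = 2.576 (from standard normal table)

Sample size formula for proportion z-interval: n = z*²p̂(1-p̂)/E²

n = 2.576² × 0.32 × 0.68 / 0.034²
  = 6.635776 × 0.2176 / 0.001156
  = 1249.0872

Round up to the nearest whole number: n = 1250

1250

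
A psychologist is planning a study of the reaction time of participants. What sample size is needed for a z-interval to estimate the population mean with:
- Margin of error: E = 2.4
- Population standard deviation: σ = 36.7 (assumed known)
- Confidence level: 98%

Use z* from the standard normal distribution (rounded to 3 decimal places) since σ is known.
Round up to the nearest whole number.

Using z* since population σ is known (z-interval formula).

For 98% confidence, z* = 2.326 (from standard normal table)

Sample size formula for z-interval: n = (z*σ/E)²

n = (2.326 × 36.7 / 2.4)²
  = (35.568417)²
  = 1265.1123

Round up to the nearest whole number: n = 1266

1266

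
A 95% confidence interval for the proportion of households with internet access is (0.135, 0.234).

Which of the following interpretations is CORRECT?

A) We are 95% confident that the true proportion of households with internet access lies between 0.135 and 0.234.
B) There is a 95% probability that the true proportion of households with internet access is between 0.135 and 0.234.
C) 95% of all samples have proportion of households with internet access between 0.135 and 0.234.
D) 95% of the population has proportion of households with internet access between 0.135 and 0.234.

A confidence interval represents our confidence in the procedure, not a probability statement about the parameter.

Key concept: If we repeated this sampling process many times and computed a 95% CI each time, about 95% of those intervals would contain the true population parameter.

For this specific interval (0.135, 0.234):
- Midpoint (point estimate): 0.1845
- Margin of error: 0.0495

The correct interpretation is the one stating confidence that the true parameter lies in the interval — option A.

A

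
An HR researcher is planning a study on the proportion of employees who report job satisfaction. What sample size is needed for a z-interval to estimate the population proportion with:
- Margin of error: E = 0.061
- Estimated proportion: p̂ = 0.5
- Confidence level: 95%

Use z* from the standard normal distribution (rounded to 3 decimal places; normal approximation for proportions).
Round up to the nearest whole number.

Using z* for proportion z-interval (normal approximation).

For 95% confidence, z* = 1.96 (from standard normal table)

Sample size formula for proportion z-interval: n = z*²p̂(1-p̂)/E²

n = 1.96² × 0.5 × 0.5 / 0.061²
  = 3.8416 × 0.25 / 0.003721
  = 258.1027

Round up to the nearest whole number: n = 259

259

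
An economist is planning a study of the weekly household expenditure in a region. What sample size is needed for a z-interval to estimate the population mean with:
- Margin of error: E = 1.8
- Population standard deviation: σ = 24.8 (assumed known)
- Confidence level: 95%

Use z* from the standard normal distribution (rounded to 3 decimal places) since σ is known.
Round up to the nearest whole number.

Using z* since population σ is known (z-interval formula).

For 95% confidence, z* = 1.96 (from standard normal table)

Sample size formula for z-interval: n = (z*σ/E)²

n = (1.96 × 24.8 / 1.8)²
  = (27.004444)²
  = 729.2400

Round up to the nearest whole number: n = 730

730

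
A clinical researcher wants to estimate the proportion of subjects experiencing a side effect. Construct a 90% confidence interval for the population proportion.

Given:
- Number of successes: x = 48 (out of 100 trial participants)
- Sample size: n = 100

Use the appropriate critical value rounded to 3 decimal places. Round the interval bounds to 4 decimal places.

Sample proportion: p̂ = 48/100 = 0.480000

Check conditions for normal approximation:
  np̂ = 48 ≥ 10 ✓
  n(1-p̂) = 52 ≥ 10 ✓

The sample is large enough, so use a z-interval (normal approximation) for the proportion.

For 90% confidence, z* = 1.645 (from standard normal table)

Standard error: SE = √(p̂(1-p̂)/n) = √(0.480000×0.520000/100) = 0.04995998

Margin of error: E = z* × SE = 1.645 × 0.04995998 = 0.082184

Z-interval: p̂ ± E = 0.480000 ± 0.082184 = (0.397816, 0.562184)

Rounded to 4 decimal places:

(0.3978, 0.5622)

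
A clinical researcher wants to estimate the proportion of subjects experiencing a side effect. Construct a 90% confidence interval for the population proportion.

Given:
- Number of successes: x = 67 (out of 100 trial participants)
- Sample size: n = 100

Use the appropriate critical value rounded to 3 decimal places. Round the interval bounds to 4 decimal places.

Sample proportion: p̂ = 67/100 = 0.67000000

Check conditions for normal approximation:
  np̂ = 67 ≥ 10 ✓
  n(1-p̂) = 33 ≥ 10 ✓

The sample is large enough, so use a z-interval (normal approximation) for the proportion.

For 90% confidence, z* = 1.645 (from standard normal table)

Standard error: SE = √(p̂(1-p̂)/n) = √(0.67000000×0.33000000/100) = 0.0470212718

Margin of error: E = z* × SE = 1.645 × 0.0470212718 = 0.07734999

Z-interval: p̂ ± E = 0.67000000 ± 0.07734999 = (0.59265001, 0.74734999)

Rounded to 4 decimal places:

(0.5927, 0.7473)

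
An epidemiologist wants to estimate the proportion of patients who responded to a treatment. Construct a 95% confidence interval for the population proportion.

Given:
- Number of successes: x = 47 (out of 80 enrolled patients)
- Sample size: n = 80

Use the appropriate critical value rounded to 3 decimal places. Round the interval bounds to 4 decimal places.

Sample proportion: p̂ = 47/80 = 0.587500

Check conditions for normal approximation:
  np̂ = 47 ≥ 10 ✓
  n(1-p̂) = 33 ≥ 10 ✓

The sample is large enough, so use a z-interval (normal approximation) for the proportion.

For 95% confidence, z* = 1.96 (from standard normal table)

Standard error: SE = √(p̂(1-p̂)/n) = √(0.587500×0.412500/80) = 0.05503905

Margin of error: E = z* × SE = 1.96 × 0.05503905 = 0.107877

Z-interval: p̂ ± E = 0.587500 ± 0.107877 = (0.479623, 0.695377)

Rounded to 4 decimal places:

(0.4796, 0.6954)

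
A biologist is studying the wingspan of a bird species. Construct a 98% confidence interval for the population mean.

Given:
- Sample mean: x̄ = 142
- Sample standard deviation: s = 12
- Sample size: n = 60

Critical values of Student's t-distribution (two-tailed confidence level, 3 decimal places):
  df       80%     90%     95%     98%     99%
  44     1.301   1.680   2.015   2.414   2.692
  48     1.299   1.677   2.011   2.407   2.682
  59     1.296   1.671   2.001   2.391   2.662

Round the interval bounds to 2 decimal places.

The population standard deviation σ is unknown (only the sample standard deviation s is given), so use a t-interval with df = n - 1 = 60 - 1 = 59.

For 98% confidence with df = 59, t* = 2.391 (from t-table)

Standard error: SE = s/√n = 12/√60 = 1.549193

Margin of error: E = t* × SE = 2.391 × 1.549193 = 3.7041

T-interval: x̄ ± E = 142 ± 3.7041 = (138.2959, 145.7041)

Rounded to 2 decimal places:

(138.30, 145.70)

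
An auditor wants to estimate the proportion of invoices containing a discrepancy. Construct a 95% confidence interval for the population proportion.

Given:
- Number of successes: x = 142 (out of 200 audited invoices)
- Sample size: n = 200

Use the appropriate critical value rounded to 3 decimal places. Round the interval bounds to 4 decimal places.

Sample proportion: p̂ = 142/200 = 0.710000

Check conditions for normal approximation:
  np̂ = 142 ≥ 10 ✓
  n(1-p̂) = 58 ≥ 10 ✓

The sample is large enough, so use a z-interval (normal approximation) for the proportion.

For 95% confidence, z* = 1.96 (from standard normal table)

Standard error: SE = √(p̂(1-p̂)/n) = √(0.710000×0.290000/200) = 0.03208582

Margin of error: E = z* × SE = 1.96 × 0.03208582 = 0.062888

Z-interval: p̂ ± E = 0.710000 ± 0.062888 = (0.647112, 0.772888)

Rounded to 4 decimal places:

(0.6471, 0.7729)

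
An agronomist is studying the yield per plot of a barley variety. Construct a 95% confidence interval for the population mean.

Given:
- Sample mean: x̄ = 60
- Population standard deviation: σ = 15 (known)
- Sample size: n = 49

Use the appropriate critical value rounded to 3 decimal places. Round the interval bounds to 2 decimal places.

The population standard deviation σ is known, so use a z-interval (standard normal critical value).

For 95% confidence, z* = 1.96 (from standard normal table)

Standard error: SE = σ/√n = 15/√49 = 2.142857

Margin of error: E = z* × SE = 1.96 × 2.142857 = 4.2000

Z-interval: x̄ ± E = 60 ± 4.2000 = (55.8000, 64.2000)

Rounded to 2 decimal places:

(55.80, 64.20)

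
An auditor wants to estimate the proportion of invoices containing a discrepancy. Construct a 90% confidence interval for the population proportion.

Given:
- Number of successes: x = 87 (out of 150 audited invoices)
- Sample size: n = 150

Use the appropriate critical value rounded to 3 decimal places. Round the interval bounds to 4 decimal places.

Sample proportion: p̂ = 87/150 = 0.580000

Check conditions for normal approximation:
  np̂ = 87 ≥ 10 ✓
  n(1-p̂) = 63 ≥ 10 ✓

The sample is large enough, so use a z-interval (normal approximation) for the proportion.

For 90% confidence, z* = 1.645 (from standard normal table)

Standard error: SE = √(p̂(1-p̂)/n) = √(0.580000×0.420000/150) = 0.04029888

Margin of error: E = z* × SE = 1.645 × 0.04029888 = 0.066292

Z-interval: p̂ ± E = 0.580000 ± 0.066292 = (0.513708, 0.646292)

Rounded to 4 decimal places:

(0.5137, 0.6463)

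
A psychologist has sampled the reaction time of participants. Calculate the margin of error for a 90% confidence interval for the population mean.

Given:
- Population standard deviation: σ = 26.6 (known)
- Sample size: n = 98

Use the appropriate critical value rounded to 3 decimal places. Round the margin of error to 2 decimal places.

The population standard deviation σ is known, so use the z-interval margin of error formula.

For 90% confidence, z* = 1.645 (from standard normal table)

Margin of error formula for z-interval: E = z* × σ/√n

E = 1.645 × 26.6/√98
  = 1.645 × 2.687006
  = 4.4201

Rounded to 2 decimal places:

4.42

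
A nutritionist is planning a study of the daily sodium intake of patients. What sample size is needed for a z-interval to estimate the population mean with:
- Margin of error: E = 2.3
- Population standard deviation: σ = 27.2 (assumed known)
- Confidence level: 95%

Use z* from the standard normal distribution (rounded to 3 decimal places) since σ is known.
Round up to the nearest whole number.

Using z* since population σ is known (z-interval formula).

For 95% confidence, z* = 1.96 (from standard normal table)

Sample size formula for z-interval: n = (z*σ/E)²

n = (1.96 × 27.2 / 2.3)²
  = (23.179130)²
  = 537.2721

Round up to the nearest whole number: n = 538

538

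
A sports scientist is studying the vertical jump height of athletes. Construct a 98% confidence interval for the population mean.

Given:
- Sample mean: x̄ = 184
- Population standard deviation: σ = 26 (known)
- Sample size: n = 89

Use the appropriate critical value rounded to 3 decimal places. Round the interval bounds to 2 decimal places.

The population standard deviation σ is known, so use a z-interval (standard normal critical value).

For 98% confidence, z* = 2.326 (from standard normal table)

Standard error: SE = σ/√n = 26/√89 = 2.755994

Margin of error: E = z* × SE = 2.326 × 2.755994 = 6.4104

Z-interval: x̄ ± E = 184 ± 6.4104 = (177.5896, 190.4104)

Rounded to 2 decimal places:

(177.59, 190.41)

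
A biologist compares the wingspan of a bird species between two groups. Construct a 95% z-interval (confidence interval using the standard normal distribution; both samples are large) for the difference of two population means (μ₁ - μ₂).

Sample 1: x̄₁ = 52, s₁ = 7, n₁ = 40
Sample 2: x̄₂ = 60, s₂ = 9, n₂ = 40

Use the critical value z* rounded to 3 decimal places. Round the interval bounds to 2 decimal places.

Both samples are large (n₁ = 40 ≥ 30, n₂ = 40 ≥ 30), so a z-interval for the difference of means applies.

Point estimate: x̄₁ - x̄₂ = 52 - 60 = -8

Standard error: SE = √(s₁²/n₁ + s₂²/n₂)
= √(7²/40 + 9²/40)
= √(1.225000 + 2.025000)
= 1.802776

For 95% confidence, z* = 1.96 (from standard normal table)
Margin of error: E = z* × SE = 1.96 × 1.802776 = 3.5334

Z-interval: (x̄₁ - x̄₂) ± E = -8 ± 3.5334 = (-11.5334, -4.4666)

Rounded to 2 decimal places:

(-11.53, -4.47)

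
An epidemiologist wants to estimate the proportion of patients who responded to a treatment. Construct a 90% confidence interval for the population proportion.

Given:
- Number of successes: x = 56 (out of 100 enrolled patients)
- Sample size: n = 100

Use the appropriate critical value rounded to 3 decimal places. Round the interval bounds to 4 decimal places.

Sample proportion: p̂ = 56/100 = 0.560000

Check conditions for normal approximation:
  np̂ = 56 ≥ 10 ✓
  n(1-p̂) = 44 ≥ 10 ✓

The sample is large enough, so use a z-interval (normal approximation) for the proportion.

For 90% confidence, z* = 1.645 (from standard normal table)

Standard error: SE = √(p̂(1-p̂)/n) = √(0.560000×0.440000/100) = 0.04963869

Margin of error: E = z* × SE = 1.645 × 0.04963869 = 0.081656

Z-interval: p̂ ± E = 0.560000 ± 0.081656 = (0.478344, 0.641656)

Rounded to 4 decimal places:

(0.4783, 0.6417)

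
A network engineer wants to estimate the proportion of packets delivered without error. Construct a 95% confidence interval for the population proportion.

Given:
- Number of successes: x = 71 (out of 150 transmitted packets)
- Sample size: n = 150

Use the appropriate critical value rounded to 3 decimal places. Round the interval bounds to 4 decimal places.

Sample proportion: p̂ = 71/150 = 0.473333

Check conditions for normal approximation:
  np̂ = 71 ≥ 10 ✓
  n(1-p̂) = 79 ≥ 10 ✓

The sample is large enough, so use a z-interval (normal approximation) for the proportion.

For 95% confidence, z* = 1.96 (from standard normal table)

Standard error: SE = √(p̂(1-p̂)/n) = √(0.473333×0.526667/150) = 0.04076673

Margin of error: E = z* × SE = 1.96 × 0.04076673 = 0.079903

Z-interval: p̂ ± E = 0.473333 ± 0.079903 = (0.393431, 0.553236)

Rounded to 4 decimal places:

(0.3934, 0.5532)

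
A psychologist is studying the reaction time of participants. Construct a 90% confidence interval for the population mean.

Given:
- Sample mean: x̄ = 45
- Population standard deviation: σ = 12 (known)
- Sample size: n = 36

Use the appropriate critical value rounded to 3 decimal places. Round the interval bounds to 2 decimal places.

The population standard deviation σ is known, so use a z-interval (standard normal critical value).

For 90% confidence, z* = 1.645 (from standard normal table)

Standard error: SE = σ/√n = 12/√36 = 2.000000

Margin of error: E = z* × SE = 1.645 × 2.000000 = 3.2900

Z-interval: x̄ ± E = 45 ± 3.2900 = (41.7100, 48.2900)

Rounded to 2 decimal places:

(41.71, 48.29)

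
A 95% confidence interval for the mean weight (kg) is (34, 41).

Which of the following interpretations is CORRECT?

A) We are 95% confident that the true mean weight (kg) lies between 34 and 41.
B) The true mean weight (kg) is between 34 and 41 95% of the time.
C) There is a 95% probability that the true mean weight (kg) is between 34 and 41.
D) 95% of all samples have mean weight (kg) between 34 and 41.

A confidence interval represents our confidence in the procedure, not a probability statement about the parameter.

Key concept: If we repeated this sampling process many times and computed a 95% CI each time, about 95% of those intervals would contain the true population parameter.

For this specific interval (34, 41):
- Midpoint (point estimate): 37.5
- Margin of error: 3.5

The correct interpretation is the one stating confidence that the true parameter lies in the interval — option A.

A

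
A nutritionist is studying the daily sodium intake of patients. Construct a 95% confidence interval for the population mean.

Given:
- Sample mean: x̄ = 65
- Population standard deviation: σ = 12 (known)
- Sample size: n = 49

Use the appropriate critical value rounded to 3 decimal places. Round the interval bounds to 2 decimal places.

The population standard deviation σ is known, so use a z-interval (standard normal critical value).

For 95% confidence, z* = 1.96 (from standard normal table)

Standard error: SE = σ/√n = 12/√49 = 1.714286

Margin of error: E = z* × SE = 1.96 × 1.714286 = 3.3600

Z-interval: x̄ ± E = 65 ± 3.3600 = (61.6400, 68.3600)

Rounded to 2 decimal places:

(61.64, 68.36)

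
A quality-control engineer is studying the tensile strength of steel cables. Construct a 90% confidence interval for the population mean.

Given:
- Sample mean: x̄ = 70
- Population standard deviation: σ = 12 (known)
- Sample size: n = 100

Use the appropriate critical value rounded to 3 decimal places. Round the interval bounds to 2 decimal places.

The population standard deviation σ is known, so use a z-interval (standard normal critical value).

For 90% confidence, z* = 1.645 (from standard normal table)

Standard error: SE = σ/√n = 12/√100 = 1.200000

Margin of error: E = z* × SE = 1.645 × 1.200000 = 1.9740

Z-interval: x̄ ± E = 70 ± 1.9740 = (68.0260, 71.9740)

Rounded to 2 decimal places:

(68.03, 71.97)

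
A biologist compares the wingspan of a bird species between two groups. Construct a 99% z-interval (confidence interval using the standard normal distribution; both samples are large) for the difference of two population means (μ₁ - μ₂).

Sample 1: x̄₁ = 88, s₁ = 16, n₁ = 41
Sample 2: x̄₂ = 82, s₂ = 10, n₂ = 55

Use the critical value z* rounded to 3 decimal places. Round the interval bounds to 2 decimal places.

Both samples are large (n₁ = 41 ≥ 30, n₂ = 55 ≥ 30), so a z-interval for the difference of means applies.

Point estimate: x̄₁ - x̄₂ = 88 - 82 = 6

Standard error: SE = √(s₁²/n₁ + s₂²/n₂)
= √(16²/41 + 10²/55)
= √(6.243902 + 1.818182)
= 2.839381

For 99% confidence, z* = 2.576 (from standard normal table)
Margin of error: E = z* × SE = 2.576 × 2.839381 = 7.3142

Z-interval: (x̄₁ - x̄₂) ± E = 6 ± 7.3142 = (-1.3142, 13.3142)

Rounded to 2 decimal places:

(-1.31, 13.31)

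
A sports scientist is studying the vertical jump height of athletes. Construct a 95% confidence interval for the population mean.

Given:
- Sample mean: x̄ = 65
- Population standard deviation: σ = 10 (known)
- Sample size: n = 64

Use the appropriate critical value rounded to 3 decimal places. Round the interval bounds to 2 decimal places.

The population standard deviation σ is known, so use a z-interval (standard normal critical value).

For 95% confidence, z* = 1.96 (from standard normal table)

Standard error: SE = σ/√n = 10/√64 = 1.250000

Margin of error: E = z* × SE = 1.96 × 1.250000 = 2.4500

Z-interval: x̄ ± E = 65 ± 2.4500 = (62.5500, 67.4500)

Rounded to 2 decimal places:

(62.55, 67.45)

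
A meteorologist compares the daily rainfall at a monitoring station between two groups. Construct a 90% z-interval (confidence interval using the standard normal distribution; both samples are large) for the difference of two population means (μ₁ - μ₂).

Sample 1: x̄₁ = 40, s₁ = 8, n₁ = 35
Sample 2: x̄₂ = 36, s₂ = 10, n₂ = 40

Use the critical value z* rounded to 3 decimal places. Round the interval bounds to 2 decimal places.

Both samples are large (n₁ = 35 ≥ 30, n₂ = 40 ≥ 30), so a z-interval for the difference of means applies.

Point estimate: x̄₁ - x̄₂ = 40 - 36 = 4

Standard error: SE = √(s₁²/n₁ + s₂²/n₂)
= √(8²/35 + 10²/40)
= √(1.828571 + 2.500000)
= 2.080522

For 90% confidence, z* = 1.645 (from standard normal table)
Margin of error: E = z* × SE = 1.645 × 2.080522 = 3.4225

Z-interval: (x̄₁ - x̄₂) ± E = 4 ± 3.4225 = (0.5775, 7.4225)

Rounded to 2 decimal places:

(0.58, 7.42)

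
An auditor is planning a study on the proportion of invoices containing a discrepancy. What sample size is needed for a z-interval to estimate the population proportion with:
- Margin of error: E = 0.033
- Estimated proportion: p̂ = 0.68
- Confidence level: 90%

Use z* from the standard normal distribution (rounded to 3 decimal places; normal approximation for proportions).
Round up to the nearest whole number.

Using z* for proportion z-interval (normal approximation).

For 90% confidence, z* = 1.645 (from standard normal table)

Sample size formula for proportion z-interval: n = z*²p̂(1-p̂)/E²

n = 1.645² × 0.68 × 0.32 / 0.033²
  = 2.706025 × 0.2176 / 0.001089
  = 540.7080

Round up to the nearest whole number: n = 541

541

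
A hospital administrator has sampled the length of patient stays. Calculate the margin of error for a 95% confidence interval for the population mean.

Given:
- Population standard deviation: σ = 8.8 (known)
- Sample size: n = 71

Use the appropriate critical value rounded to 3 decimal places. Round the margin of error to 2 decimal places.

The population standard deviation σ is known, so use the z-interval margin of error formula.

For 95% confidence, z* = 1.96 (from standard normal table)

Margin of error formula for z-interval: E = z* × σ/√n

E = 1.96 × 8.8/√71
  = 1.96 × 1.044368
  = 2.0470

Rounded to 2 decimal places:

2.05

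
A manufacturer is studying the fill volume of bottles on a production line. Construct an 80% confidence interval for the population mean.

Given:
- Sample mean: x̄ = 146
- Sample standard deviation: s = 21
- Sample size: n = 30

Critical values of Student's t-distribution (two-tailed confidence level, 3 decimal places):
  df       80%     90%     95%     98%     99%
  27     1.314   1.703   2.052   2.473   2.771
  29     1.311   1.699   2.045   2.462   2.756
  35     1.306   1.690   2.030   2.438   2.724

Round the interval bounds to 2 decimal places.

The population standard deviation σ is unknown (only the sample standard deviation s is given), so use a t-interval with df = n - 1 = 30 - 1 = 29.

For 80% confidence with df = 29, t* = 1.311 (from t-table)

Standard error: SE = s/√n = 21/√30 = 3.834058

Margin of error: E = t* × SE = 1.311 × 3.834058 = 5.0264

T-interval: x̄ ± E = 146 ± 5.0264 = (140.9736, 151.0264)

Rounded to 2 decimal places:

(140.97, 151.03)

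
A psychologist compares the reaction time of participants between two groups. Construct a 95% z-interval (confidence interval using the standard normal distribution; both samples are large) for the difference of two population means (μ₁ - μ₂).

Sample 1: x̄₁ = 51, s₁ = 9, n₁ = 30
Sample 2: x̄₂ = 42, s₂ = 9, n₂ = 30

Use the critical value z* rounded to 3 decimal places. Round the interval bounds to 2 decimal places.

Both samples are large (n₁ = 30 ≥ 30, n₂ = 30 ≥ 30), so a z-interval for the difference of means applies.

Point estimate: x̄₁ - x̄₂ = 51 - 42 = 9

Standard error: SE = √(s₁²/n₁ + s₂²/n₂)
= √(9²/30 + 9²/30)
= √(2.700000 + 2.700000)
= 2.323790

For 95% confidence, z* = 1.96 (from standard normal table)
Margin of error: E = z* × SE = 1.96 × 2.323790 = 4.5546

Z-interval: (x̄₁ - x̄₂) ± E = 9 ± 4.5546 = (4.4454, 13.5546)

Rounded to 2 decimal places:

(4.45, 13.55)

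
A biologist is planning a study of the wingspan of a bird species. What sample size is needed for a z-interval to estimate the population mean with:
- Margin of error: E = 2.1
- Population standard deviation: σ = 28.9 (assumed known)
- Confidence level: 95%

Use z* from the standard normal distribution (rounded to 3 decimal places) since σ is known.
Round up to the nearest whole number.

Using z* since population σ is known (z-interval formula).

For 95% confidence, z* = 1.96 (from standard normal table)

Sample size formula for z-interval: n = (z*σ/E)²

n = (1.96 × 28.9 / 2.1)²
  = (26.973333)²
  = 727.5607

Round up to the nearest whole number: n = 728

728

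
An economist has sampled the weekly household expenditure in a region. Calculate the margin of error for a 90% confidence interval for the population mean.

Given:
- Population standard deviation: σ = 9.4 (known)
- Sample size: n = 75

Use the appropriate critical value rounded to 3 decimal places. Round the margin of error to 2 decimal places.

The population standard deviation σ is known, so use the z-interval margin of error formula.

For 90% confidence, z* = 1.645 (from standard normal table)

Margin of error formula for z-interval: E = z* × σ/√n

E = 1.645 × 9.4/√75
  = 1.645 × 1.085419
  = 1.7855

Rounded to 2 decimal places:

1.79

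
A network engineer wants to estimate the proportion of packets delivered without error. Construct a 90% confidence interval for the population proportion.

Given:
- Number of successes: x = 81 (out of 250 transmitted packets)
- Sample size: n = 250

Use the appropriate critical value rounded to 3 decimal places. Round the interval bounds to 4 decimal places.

Sample proportion: p̂ = 81/250 = 0.324000

Check conditions for normal approximation:
  np̂ = 81 ≥ 10 ✓
  n(1-p̂) = 169 ≥ 10 ✓

The sample is large enough, so use a z-interval (normal approximation) for the proportion.

For 90% confidence, z* = 1.645 (from standard normal table)

Standard error: SE = √(p̂(1-p̂)/n) = √(0.324000×0.676000/250) = 0.02959892

Margin of error: E = z* × SE = 1.645 × 0.02959892 = 0.048690

Z-interval: p̂ ± E = 0.324000 ± 0.048690 = (0.275310, 0.372690)

Rounded to 4 decimal places:

(0.2753, 0.3727)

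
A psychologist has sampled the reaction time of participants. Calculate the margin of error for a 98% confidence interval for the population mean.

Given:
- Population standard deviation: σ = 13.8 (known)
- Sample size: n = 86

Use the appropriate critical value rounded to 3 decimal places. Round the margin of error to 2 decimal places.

The population standard deviation σ is known, so use the z-interval margin of error formula.

For 98% confidence, z* = 2.326 (from standard normal table)

Margin of error formula for z-interval: E = z* × σ/√n

E = 2.326 × 13.8/√86
  = 2.326 × 1.488092
  = 3.4613

Rounded to 2 decimal places:

3.46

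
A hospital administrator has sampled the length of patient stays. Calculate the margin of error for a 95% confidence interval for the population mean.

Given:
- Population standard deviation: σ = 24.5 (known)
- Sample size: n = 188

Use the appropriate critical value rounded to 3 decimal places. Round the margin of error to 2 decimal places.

The population standard deviation σ is known, so use the z-interval margin of error formula.

For 95% confidence, z* = 1.96 (from standard normal table)

Margin of error formula for z-interval: E = z* × σ/√n

E = 1.96 × 24.5/√188
  = 1.96 × 1.786846
  = 3.5022

Rounded to 2 decimal places:

3.50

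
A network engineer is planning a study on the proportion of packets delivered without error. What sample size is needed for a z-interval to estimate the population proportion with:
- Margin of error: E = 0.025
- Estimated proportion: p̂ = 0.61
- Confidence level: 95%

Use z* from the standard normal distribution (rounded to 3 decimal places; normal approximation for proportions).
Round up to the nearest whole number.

Using z* for proportion z-interval (normal approximation).

For 95% confidence, z* = 1.96 (from standard normal table)

Sample size formula for proportion z-interval: n = z*²p̂(1-p̂)/E²

n = 1.96² × 0.61 × 0.39 / 0.025²
  = 3.8416 × 0.2379 / 0.000625
  = 1462.2666

Round up to the nearest whole number: n = 1463

1463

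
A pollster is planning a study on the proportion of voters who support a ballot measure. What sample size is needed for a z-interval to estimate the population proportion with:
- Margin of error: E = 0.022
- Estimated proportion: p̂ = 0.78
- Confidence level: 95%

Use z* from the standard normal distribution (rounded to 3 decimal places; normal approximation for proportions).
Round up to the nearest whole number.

Using z* for proportion z-interval (normal approximation).

For 95% confidence, z* = 1.96 (from standard normal table)

Sample size formula for proportion z-interval: n = z*²p̂(1-p̂)/E²

n = 1.96² × 0.78 × 0.22 / 0.022²
  = 3.8416 × 0.1716 / 0.000484
  = 1362.0218

Round up to the nearest whole number: n = 1363

1363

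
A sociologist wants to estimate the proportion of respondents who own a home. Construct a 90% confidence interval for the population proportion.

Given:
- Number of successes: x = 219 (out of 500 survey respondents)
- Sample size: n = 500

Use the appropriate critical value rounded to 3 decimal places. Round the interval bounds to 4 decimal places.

Sample proportion: p̂ = 219/500 = 0.438000

Check conditions for normal approximation:
  np̂ = 219 ≥ 10 ✓
  n(1-p̂) = 281 ≥ 10 ✓

The sample is large enough, so use a z-interval (normal approximation) for the proportion.

For 90% confidence, z* = 1.645 (from standard normal table)

Standard error: SE = √(p̂(1-p̂)/n) = √(0.438000×0.562000/500) = 0.02218810

Margin of error: E = z* × SE = 1.645 × 0.02218810 = 0.036499

Z-interval: p̂ ± E = 0.438000 ± 0.036499 = (0.401501, 0.474499)

Rounded to 4 decimal places:

(0.4015, 0.4745)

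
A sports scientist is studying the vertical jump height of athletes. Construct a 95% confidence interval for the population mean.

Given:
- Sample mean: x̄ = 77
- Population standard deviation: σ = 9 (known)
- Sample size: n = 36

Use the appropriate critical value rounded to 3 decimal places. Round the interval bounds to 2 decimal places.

The population standard deviation σ is known, so use a z-interval (standard normal critical value).

For 95% confidence, z* = 1.96 (from standard normal table)

Standard error: SE = σ/√n = 9/√36 = 1.500000

Margin of error: E = z* × SE = 1.96 × 1.500000 = 2.9400

Z-interval: x̄ ± E = 77 ± 2.9400 = (74.0600, 79.9400)

Rounded to 2 decimal places:

(74.06, 79.94)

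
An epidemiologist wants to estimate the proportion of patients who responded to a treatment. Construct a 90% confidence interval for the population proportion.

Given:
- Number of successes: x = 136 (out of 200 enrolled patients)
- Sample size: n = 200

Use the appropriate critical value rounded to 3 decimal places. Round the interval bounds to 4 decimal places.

Sample proportion: p̂ = 136/200 = 0.680000

Check conditions for normal approximation:
  np̂ = 136 ≥ 10 ✓
  n(1-p̂) = 64 ≥ 10 ✓

The sample is large enough, so use a z-interval (normal approximation) for the proportion.

For 90% confidence, z* = 1.645 (from standard normal table)

Standard error: SE = √(p̂(1-p̂)/n) = √(0.680000×0.320000/200) = 0.03298485

Margin of error: E = z* × SE = 1.645 × 0.03298485 = 0.054260

Z-interval: p̂ ± E = 0.680000 ± 0.054260 = (0.625740, 0.734260)

Rounded to 4 decimal places:

(0.6257, 0.7343)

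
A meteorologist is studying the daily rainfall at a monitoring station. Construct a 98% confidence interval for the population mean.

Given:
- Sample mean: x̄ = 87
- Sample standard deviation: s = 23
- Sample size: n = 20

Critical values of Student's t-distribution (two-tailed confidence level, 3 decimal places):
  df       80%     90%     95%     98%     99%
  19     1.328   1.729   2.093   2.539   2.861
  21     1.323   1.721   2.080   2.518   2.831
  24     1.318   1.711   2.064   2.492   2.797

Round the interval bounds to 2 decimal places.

The population standard deviation σ is unknown (only the sample standard deviation s is given), so use a t-interval with df = n - 1 = 20 - 1 = 19.

For 98% confidence with df = 19, t* = 2.539 (from t-table)

Standard error: SE = s/√n = 23/√20 = 5.142956

Margin of error: E = t* × SE = 2.539 × 5.142956 = 13.0580

T-interval: x̄ ± E = 87 ± 13.0580 = (73.9420, 100.0580)

Rounded to 2 decimal places:

(73.94, 100.06)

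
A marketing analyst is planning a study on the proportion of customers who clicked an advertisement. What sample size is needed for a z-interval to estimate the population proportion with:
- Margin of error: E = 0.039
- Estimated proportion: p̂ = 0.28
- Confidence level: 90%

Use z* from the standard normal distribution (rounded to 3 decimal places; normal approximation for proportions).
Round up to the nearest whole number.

Using z* for proportion z-interval (normal approximation).

For 90% confidence, z* = 1.645 (from standard normal table)

Sample size formula for proportion z-interval: n = z*²p̂(1-p̂)/E²

n = 1.645² × 0.28 × 0.72 / 0.039²
  = 2.706025 × 0.2016 / 0.001521
  = 358.6684

Round up to the nearest whole number: n = 359

359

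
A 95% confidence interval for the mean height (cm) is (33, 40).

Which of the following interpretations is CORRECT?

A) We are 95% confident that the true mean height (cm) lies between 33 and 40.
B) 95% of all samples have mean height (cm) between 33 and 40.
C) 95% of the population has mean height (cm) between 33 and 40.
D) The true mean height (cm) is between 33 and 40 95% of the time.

A confidence interval represents our confidence in the procedure, not a probability statement about the parameter.

Key concept: If we repeated this sampling process many times and computed a 95% CI each time, about 95% of those intervals would contain the true population parameter.

For this specific interval (33, 40):
- Midpoint (point estimate): 36.5
- Margin of error: 3.5

The correct interpretation is the one stating confidence that the true parameter lies in the interval — option A.

A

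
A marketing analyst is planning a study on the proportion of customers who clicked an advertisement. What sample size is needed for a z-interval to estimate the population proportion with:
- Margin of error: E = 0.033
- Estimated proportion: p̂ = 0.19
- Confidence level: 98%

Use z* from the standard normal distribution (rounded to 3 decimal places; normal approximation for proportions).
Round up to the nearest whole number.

Using z* for proportion z-interval (normal approximation).

For 98% confidence, z* = 2.326 (from standard normal table)

Sample size formula for proportion z-interval: n = z*²p̂(1-p̂)/E²

n = 2.326² × 0.19 × 0.81 / 0.033²
  = 5.410276 × 0.1539 / 0.001089
  = 764.5927

Round up to the nearest whole number: n = 765

765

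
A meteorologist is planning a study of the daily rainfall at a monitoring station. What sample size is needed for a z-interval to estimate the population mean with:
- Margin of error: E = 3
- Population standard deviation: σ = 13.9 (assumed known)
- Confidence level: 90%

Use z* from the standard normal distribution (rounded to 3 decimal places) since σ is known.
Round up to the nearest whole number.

Using z* since population σ is known (z-interval formula).

For 90% confidence, z* = 1.645 (from standard normal table)

Sample size formula for z-interval: n = (z*σ/E)²

n = (1.645 × 13.9 / 3)²
  = (7.621833)²
  = 58.0923

Round up to the nearest whole number: n = 59

59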